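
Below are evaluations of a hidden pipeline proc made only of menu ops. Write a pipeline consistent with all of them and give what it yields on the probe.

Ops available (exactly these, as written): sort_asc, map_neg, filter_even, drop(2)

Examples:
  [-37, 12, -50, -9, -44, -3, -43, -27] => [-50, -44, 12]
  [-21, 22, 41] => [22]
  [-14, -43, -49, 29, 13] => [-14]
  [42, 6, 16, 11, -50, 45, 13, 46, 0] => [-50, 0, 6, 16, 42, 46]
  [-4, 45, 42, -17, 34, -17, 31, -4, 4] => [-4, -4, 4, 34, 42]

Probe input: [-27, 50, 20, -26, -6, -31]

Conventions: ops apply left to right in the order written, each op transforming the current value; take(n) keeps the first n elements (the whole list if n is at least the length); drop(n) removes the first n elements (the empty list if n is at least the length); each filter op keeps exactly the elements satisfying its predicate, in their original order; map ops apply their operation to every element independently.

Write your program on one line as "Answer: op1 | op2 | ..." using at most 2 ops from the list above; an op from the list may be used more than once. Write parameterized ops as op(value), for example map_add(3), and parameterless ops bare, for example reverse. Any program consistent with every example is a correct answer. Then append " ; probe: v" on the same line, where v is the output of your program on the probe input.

filter_even | sort_asc ; probe: [-26, -6, 20, 50]

Check, running the answer program on each example:
  [-37, 12, -50, -9, -44, -3, -43, -27] -> [12, -50, -44] -> [-50, -44, 12]
  [-21, 22, 41] -> [22] -> [22]
  [-14, -43, -49, 29, 13] -> [-14] -> [-14]
  [42, 6, 16, 11, -50, 45, 13, 46, 0] -> [42, 6, 16, -50, 46, 0] -> [-50, 0, 6, 16, 42, 46]
  [-4, 45, 42, -17, 34, -17, 31, -4, 4] -> [-4, 42, 34, -4, 4] -> [-4, -4, 4, 34, 42]
  probe: [-27, 50, 20, -26, -6, -31] -> [50, 20, -26, -6] -> [-26, -6, 20, 50]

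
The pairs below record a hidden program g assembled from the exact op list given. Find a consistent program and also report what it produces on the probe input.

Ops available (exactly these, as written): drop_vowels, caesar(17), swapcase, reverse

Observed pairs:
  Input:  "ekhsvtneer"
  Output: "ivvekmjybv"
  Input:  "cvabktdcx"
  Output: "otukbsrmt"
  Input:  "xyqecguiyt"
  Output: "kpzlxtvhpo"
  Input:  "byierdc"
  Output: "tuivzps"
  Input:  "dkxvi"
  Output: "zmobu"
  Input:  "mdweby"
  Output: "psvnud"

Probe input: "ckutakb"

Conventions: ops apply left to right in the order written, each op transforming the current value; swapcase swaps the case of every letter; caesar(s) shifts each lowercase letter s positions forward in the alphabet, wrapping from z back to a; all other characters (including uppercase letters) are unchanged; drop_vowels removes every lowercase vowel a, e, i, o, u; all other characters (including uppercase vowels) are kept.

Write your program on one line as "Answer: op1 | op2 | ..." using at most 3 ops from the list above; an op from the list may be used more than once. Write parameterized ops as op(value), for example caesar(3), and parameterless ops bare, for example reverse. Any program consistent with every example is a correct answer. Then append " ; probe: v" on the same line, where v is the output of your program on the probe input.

reverse | caesar(17) ; probe: "sbrklbt"

Check, running the answer program on each example:
  "ekhsvtneer" -> "reentvshke" -> "ivvekmjybv"
  "cvabktdcx" -> "xcdtkbavc" -> "otukbsrmt"
  "xyqecguiyt" -> "tyiugceqyx" -> "kpzlxtvhpo"
  "byierdc" -> "cdreiyb" -> "tuivzps"
  "dkxvi" -> "ivxkd" -> "zmobu"
  "mdweby" -> "ybewdm" -> "psvnud"
  probe: "ckutakb" -> "bkatukc" -> "sbrklbt"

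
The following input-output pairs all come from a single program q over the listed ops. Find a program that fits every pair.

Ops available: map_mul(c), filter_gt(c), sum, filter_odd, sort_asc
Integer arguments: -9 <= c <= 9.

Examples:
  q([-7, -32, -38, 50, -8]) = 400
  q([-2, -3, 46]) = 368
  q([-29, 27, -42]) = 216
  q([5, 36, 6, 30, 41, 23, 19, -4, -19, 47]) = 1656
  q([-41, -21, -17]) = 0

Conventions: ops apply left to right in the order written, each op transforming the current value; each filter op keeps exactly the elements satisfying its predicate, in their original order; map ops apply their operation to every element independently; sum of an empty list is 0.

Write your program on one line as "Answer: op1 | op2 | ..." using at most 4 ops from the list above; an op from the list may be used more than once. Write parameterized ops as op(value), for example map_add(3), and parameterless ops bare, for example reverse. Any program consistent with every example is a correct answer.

map_mul(8) | sort_asc | filter_gt(-2) | sum

Check, running the answer program on each example:
  [-7, -32, -38, 50, -8] -> [-56, -256, -304, 400, -64] -> [-304, -256, -64, -56, 400] -> [400] -> 400
  [-2, -3, 46] -> [-16, -24, 368] -> [-24, -16, 368] -> [368] -> 368
  [-29, 27, -42] -> [-232, 216, -336] -> [-336, -232, 216] -> [216] -> 216
  [5, 36, 6, 30, 41, 23, 19, -4, -19, 47] -> [40, 288, 48, 240, 328, 184, 152, -32, -152, 376] -> [-152, -32, 40, 48, 152, 184, 240, 288, 328, 376] -> [40, 48, 152, 184, 240, 288, 328, 376] -> 1656
  [-41, -21, -17] -> [-328, -168, -136] -> [-328, -168, -136] -> [] -> 0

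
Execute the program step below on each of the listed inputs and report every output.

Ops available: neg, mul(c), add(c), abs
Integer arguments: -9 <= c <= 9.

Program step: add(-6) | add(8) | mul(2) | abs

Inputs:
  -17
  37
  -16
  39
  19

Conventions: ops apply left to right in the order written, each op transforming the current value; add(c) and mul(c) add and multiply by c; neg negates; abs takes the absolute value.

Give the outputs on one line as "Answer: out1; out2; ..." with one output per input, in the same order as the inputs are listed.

Execution, op by op:
  -17 -> -23 -> -15 -> -30 -> 30
  37 -> 31 -> 39 -> 78 -> 78
  -16 -> -22 -> -14 -> -28 -> 28
  39 -> 33 -> 41 -> 82 -> 82
  19 -> 13 -> 21 -> 42 -> 42

30; 78; 28; 82; 42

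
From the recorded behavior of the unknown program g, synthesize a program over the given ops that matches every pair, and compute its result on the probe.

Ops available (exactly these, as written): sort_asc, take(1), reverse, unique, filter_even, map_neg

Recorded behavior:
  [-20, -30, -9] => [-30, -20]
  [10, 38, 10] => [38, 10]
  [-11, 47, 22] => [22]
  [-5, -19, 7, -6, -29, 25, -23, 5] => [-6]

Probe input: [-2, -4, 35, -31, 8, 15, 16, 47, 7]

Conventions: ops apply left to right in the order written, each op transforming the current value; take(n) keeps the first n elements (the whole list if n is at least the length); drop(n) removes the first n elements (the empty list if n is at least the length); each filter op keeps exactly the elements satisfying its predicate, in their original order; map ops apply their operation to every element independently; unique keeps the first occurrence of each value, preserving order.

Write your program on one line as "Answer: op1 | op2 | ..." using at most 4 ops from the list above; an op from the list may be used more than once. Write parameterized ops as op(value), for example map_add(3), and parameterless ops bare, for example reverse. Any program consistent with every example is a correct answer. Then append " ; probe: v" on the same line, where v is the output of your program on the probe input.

unique | reverse | filter_even ; probe: [16, 8, -4, -2]

Check, running the answer program on each example:
  [-20, -30, -9] -> [-20, -30, -9] -> [-9, -30, -20] -> [-30, -20]
  [10, 38, 10] -> [10, 38] -> [38, 10] -> [38, 10]
  [-11, 47, 22] -> [-11, 47, 22] -> [22, 47, -11] -> [22]
  [-5, -19, 7, -6, -29, 25, -23, 5] -> [-5, -19, 7, -6, -29, 25, -23, 5] -> [5, -23, 25, -29, -6, 7, -19, -5] -> [-6]
  probe: [-2, -4, 35, -31, 8, 15, 16, 47, 7] -> [-2, -4, 35, -31, 8, 15, 16, 47, 7] -> [7, 47, 16, 15, 8, -31, 35, -4, -2] -> [16, 8, -4, -2]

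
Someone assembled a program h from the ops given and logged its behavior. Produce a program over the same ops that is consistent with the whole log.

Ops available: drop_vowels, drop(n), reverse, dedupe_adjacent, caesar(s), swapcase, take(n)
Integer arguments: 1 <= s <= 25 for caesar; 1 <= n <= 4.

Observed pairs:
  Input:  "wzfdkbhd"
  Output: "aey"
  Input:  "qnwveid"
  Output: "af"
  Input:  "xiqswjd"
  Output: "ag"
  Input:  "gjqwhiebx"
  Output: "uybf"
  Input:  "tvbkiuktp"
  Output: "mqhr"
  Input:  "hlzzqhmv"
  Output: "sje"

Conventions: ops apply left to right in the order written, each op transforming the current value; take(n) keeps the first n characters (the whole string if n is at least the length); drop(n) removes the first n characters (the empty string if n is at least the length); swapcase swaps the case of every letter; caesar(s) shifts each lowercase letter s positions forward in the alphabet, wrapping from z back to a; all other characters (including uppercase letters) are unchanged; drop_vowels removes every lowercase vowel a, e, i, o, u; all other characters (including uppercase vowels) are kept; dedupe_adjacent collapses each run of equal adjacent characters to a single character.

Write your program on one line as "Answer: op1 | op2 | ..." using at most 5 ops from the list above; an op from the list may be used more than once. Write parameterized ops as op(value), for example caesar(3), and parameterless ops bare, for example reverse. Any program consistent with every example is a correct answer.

drop(3) | drop(2) | caesar(19) | caesar(4) | reverse

Check, running the answer program on each example:
  "wzfdkbhd" -> "dkbhd" -> "bhd" -> "uaw" -> "yea" -> "aey"
  "qnwveid" -> "veid" -> "id" -> "bw" -> "fa" -> "af"
  "xiqswjd" -> "swjd" -> "jd" -> "cw" -> "ga" -> "ag"
  "gjqwhiebx" -> "whiebx" -> "iebx" -> "bxuq" -> "fbyu" -> "uybf"
  "tvbkiuktp" -> "kiuktp" -> "uktp" -> "ndmi" -> "rhqm" -> "mqhr"
  "hlzzqhmv" -> "zqhmv" -> "hmv" -> "afo" -> "ejs" -> "sje"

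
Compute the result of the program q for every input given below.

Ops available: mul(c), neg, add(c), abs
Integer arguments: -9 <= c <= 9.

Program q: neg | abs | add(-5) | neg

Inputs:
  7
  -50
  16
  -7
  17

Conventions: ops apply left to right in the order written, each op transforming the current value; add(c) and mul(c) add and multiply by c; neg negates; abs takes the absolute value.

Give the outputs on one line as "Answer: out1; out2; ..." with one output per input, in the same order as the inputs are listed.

Execution, op by op:
  7 -> -7 -> 7 -> 2 -> -2
  -50 -> 50 -> 50 -> 45 -> -45
  16 -> -16 -> 16 -> 11 -> -11
  -7 -> 7 -> 7 -> 2 -> -2
  17 -> -17 -> 17 -> 12 -> -12

-2; -45; -11; -2; -12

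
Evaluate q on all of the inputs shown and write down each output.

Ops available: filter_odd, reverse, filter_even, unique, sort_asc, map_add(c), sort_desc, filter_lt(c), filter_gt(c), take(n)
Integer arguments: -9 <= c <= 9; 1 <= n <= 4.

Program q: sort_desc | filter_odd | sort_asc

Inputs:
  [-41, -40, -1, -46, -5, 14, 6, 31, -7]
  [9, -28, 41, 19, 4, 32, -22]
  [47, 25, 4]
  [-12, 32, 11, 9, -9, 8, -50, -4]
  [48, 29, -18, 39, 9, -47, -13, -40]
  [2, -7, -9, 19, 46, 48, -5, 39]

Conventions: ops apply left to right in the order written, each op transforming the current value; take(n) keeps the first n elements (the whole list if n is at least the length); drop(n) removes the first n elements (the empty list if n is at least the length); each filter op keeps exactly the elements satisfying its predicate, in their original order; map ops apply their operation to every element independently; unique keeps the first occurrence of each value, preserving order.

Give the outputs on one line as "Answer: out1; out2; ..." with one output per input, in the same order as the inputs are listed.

Execution, op by op:
  [-41, -40, -1, -46, -5, 14, 6, 31, -7] -> [31, 14, 6, -1, -5, -7, -40, -41, -46] -> [31, -1, -5, -7, -41] -> [-41, -7, -5, -1, 31]
  [9, -28, 41, 19, 4, 32, -22] -> [41, 32, 19, 9, 4, -22, -28] -> [41, 19, 9] -> [9, 19, 41]
  [47, 25, 4] -> [47, 25, 4] -> [47, 25] -> [25, 47]
  [-12, 32, 11, 9, -9, 8, -50, -4] -> [32, 11, 9, 8, -4, -9, -12, -50] -> [11, 9, -9] -> [-9, 9, 11]
  [48, 29, -18, 39, 9, -47, -13, -40] -> [48, 39, 29, 9, -13, -18, -40, -47] -> [39, 29, 9, -13, -47] -> [-47, -13, 9, 29, 39]
  [2, -7, -9, 19, 46, 48, -5, 39] -> [48, 46, 39, 19, 2, -5, -7, -9] -> [39, 19, -5, -7, -9] -> [-9, -7, -5, 19, 39]

[-41, -7, -5, -1, 31]; [9, 19, 41]; [25, 47]; [-9, 9, 11]; [-47, -13, 9, 29, 39]; [-9, -7, -5, 19, 39]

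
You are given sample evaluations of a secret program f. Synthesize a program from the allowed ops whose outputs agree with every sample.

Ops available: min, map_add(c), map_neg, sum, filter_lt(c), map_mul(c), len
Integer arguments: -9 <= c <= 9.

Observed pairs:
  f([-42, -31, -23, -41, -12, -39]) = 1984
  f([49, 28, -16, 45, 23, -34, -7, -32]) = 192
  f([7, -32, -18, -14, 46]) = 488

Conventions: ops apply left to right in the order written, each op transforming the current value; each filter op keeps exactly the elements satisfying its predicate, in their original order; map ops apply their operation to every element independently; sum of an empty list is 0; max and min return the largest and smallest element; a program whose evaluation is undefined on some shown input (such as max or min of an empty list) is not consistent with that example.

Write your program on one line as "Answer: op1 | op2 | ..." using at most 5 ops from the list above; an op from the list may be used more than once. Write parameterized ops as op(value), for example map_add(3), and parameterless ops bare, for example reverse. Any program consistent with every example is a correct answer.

map_add(-1) | map_add(-9) | map_mul(-8) | sum

Check, running the answer program on each example:
  [-42, -31, -23, -41, -12, -39] -> [-43, -32, -24, -42, -13, -40] -> [-52, -41, -33, -51, -22, -49] -> [416, 328, 264, 408, 176, 392] -> 1984
  [49, 28, -16, 45, 23, -34, -7, -32] -> [48, 27, -17, 44, 22, -35, -8, -33] -> [39, 18, -26, 35, 13, -44, -17, -42] -> [-312, -144, 208, -280, -104, 352, 136, 336] -> 192
  [7, -32, -18, -14, 46] -> [6, -33, -19, -15, 45] -> [-3, -42, -28, -24, 36] -> [24, 336, 224, 192, -288] -> 488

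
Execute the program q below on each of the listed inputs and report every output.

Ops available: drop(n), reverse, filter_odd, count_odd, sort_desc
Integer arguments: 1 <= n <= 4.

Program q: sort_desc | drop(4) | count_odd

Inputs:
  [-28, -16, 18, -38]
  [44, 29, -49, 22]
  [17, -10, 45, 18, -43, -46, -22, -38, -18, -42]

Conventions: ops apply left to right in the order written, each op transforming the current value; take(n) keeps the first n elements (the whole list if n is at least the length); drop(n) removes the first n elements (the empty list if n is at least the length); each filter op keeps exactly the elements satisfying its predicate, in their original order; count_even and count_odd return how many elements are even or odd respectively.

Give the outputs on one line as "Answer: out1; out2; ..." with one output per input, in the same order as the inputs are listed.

0; 0; 1

Execution, op by op:
  [-28, -16, 18, -38] -> [18, -16, -28, -38] -> [] -> 0
  [44, 29, -49, 22] -> [44, 29, 22, -49] -> [] -> 0
  [17, -10, 45, 18, -43, -46, -22, -38, -18, -42] -> [45, 18, 17, -10, -18, -22, -38, -42, -43, -46] -> [-18, -22, -38, -42, -43, -46] -> 1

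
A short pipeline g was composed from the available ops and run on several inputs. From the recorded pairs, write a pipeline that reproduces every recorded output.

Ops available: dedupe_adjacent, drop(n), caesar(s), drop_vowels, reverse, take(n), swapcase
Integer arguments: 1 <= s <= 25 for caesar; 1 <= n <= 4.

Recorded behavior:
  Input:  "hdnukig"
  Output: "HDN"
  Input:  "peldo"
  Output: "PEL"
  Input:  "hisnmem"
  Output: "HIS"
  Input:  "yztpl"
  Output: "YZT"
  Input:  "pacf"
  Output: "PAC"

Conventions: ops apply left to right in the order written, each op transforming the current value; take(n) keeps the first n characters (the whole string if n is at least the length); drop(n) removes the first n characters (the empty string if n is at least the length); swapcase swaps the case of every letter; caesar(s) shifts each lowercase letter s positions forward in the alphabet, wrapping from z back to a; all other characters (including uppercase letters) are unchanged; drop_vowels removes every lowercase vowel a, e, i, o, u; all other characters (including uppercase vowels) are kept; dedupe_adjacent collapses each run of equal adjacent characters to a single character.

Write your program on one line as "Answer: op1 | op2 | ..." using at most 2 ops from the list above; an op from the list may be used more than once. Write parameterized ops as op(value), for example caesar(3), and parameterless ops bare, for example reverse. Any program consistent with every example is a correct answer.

take(3) | swapcase

Check, running the answer program on each example:
  "hdnukig" -> "hdn" -> "HDN"
  "peldo" -> "pel" -> "PEL"
  "hisnmem" -> "his" -> "HIS"
  "yztpl" -> "yzt" -> "YZT"
  "pacf" -> "pac" -> "PAC"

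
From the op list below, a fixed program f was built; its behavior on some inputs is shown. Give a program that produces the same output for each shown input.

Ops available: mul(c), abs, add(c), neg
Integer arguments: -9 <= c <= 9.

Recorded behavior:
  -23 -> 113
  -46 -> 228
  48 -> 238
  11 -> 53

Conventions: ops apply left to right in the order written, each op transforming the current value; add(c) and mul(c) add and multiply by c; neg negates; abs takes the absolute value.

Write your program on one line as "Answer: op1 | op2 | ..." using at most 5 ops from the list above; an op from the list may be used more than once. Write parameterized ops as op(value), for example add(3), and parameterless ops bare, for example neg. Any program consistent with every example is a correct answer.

neg | mul(5) | abs | add(-2)

Check, running the answer program on each example:
  -23 -> 23 -> 115 -> 115 -> 113
  -46 -> 46 -> 230 -> 230 -> 228
  48 -> -48 -> -240 -> 240 -> 238
  11 -> -11 -> -55 -> 55 -> 53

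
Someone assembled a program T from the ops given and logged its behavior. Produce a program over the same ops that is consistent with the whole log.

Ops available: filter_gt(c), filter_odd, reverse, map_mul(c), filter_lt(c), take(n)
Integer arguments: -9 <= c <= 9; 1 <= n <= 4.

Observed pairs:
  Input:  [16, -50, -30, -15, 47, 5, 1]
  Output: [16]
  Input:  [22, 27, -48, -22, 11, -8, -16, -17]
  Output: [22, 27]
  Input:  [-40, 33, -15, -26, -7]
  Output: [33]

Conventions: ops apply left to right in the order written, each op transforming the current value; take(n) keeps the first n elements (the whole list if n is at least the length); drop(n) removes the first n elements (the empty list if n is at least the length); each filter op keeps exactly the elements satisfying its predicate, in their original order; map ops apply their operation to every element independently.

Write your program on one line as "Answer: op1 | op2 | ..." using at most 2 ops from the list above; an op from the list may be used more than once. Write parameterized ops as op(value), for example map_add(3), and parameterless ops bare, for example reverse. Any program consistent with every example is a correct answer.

take(3) | filter_gt(7)

Check, running the answer program on each example:
  [16, -50, -30, -15, 47, 5, 1] -> [16, -50, -30] -> [16]
  [22, 27, -48, -22, 11, -8, -16, -17] -> [22, 27, -48] -> [22, 27]
  [-40, 33, -15, -26, -7] -> [-40, 33, -15] -> [33]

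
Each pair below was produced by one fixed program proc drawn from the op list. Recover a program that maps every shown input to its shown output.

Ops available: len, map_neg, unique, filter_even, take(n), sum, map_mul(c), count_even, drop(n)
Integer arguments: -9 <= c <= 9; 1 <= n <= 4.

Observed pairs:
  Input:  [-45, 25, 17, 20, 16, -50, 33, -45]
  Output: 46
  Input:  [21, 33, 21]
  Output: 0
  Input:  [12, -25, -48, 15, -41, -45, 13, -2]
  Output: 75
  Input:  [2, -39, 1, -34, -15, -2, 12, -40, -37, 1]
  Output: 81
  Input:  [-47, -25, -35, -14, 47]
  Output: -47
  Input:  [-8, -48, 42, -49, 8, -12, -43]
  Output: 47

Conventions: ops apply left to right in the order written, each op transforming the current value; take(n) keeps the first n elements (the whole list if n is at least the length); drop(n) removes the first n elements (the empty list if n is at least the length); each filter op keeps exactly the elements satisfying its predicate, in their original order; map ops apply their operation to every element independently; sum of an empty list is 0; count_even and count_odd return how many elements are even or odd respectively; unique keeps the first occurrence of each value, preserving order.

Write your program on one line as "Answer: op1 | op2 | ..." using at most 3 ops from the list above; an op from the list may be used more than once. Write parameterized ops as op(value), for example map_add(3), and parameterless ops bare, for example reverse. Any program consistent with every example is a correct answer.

drop(4) | map_neg | sum

Check, running the answer program on each example:
  [-45, 25, 17, 20, 16, -50, 33, -45] -> [16, -50, 33, -45] -> [-16, 50, -33, 45] -> 46
  [21, 33, 21] -> [] -> [] -> 0
  [12, -25, -48, 15, -41, -45, 13, -2] -> [-41, -45, 13, -2] -> [41, 45, -13, 2] -> 75
  [2, -39, 1, -34, -15, -2, 12, -40, -37, 1] -> [-15, -2, 12, -40, -37, 1] -> [15, 2, -12, 40, 37, -1] -> 81
  [-47, -25, -35, -14, 47] -> [47] -> [-47] -> -47
  [-8, -48, 42, -49, 8, -12, -43] -> [8, -12, -43] -> [-8, 12, 43] -> 47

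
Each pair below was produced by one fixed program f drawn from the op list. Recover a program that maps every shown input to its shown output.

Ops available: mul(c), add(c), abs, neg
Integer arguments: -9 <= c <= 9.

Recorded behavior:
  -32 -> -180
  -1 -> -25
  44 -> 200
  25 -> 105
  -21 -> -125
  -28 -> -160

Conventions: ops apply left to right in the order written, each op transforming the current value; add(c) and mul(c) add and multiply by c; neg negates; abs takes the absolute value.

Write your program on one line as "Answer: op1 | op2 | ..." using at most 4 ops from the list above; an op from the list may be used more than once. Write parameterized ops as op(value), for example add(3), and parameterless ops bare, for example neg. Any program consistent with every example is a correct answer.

add(-7) | add(3) | mul(-5) | neg

Check, running the answer program on each example:
  -32 -> -39 -> -36 -> 180 -> -180
  -1 -> -8 -> -5 -> 25 -> -25
  44 -> 37 -> 40 -> -200 -> 200
  25 -> 18 -> 21 -> -105 -> 105
  -21 -> -28 -> -25 -> 125 -> -125
  -28 -> -35 -> -32 -> 160 -> -160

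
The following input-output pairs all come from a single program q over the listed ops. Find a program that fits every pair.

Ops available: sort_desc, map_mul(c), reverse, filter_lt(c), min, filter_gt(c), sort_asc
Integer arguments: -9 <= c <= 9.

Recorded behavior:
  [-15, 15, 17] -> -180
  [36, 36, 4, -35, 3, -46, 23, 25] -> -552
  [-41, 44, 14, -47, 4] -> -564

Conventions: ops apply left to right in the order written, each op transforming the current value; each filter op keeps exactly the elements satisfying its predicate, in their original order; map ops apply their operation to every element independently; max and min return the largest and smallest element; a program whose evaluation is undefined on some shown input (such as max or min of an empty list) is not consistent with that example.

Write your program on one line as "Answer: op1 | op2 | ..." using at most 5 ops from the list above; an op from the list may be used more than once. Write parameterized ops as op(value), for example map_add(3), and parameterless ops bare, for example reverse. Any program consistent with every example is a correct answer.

map_mul(6) | reverse | map_mul(2) | min

Check, running the answer program on each example:
  [-15, 15, 17] -> [-90, 90, 102] -> [102, 90, -90] -> [204, 180, -180] -> -180
  [36, 36, 4, -35, 3, -46, 23, 25] -> [216, 216, 24, -210, 18, -276, 138, 150] -> [150, 138, -276, 18, -210, 24, 216, 216] -> [300, 276, -552, 36, -420, 48, 432, 432] -> -552
  [-41, 44, 14, -47, 4] -> [-246, 264, 84, -282, 24] -> [24, -282, 84, 264, -246] -> [48, -564, 168, 528, -492] -> -564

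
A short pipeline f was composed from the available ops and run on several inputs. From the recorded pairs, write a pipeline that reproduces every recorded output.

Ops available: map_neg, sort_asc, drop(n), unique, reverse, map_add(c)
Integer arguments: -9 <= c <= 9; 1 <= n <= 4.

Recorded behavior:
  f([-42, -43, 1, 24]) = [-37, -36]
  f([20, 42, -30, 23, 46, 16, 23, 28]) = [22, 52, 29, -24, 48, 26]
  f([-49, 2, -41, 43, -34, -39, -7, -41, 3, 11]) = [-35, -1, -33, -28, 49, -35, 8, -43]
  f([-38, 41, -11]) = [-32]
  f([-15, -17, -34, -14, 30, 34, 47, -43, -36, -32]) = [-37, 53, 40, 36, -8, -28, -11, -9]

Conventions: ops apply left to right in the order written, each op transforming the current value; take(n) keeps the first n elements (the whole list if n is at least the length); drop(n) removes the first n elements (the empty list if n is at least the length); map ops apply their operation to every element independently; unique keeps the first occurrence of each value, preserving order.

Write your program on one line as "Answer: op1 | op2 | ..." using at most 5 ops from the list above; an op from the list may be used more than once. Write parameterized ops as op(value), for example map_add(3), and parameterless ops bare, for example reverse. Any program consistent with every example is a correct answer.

map_neg | reverse | map_neg | map_add(6) | drop(2)

Check, running the answer program on each example:
  [-42, -43, 1, 24] -> [42, 43, -1, -24] -> [-24, -1, 43, 42] -> [24, 1, -43, -42] -> [30, 7, -37, -36] -> [-37, -36]
  [20, 42, -30, 23, 46, 16, 23, 28] -> [-20, -42, 30, -23, -46, -16, -23, -28] -> [-28, -23, -16, -46, -23, 30, -42, -20] -> [28, 23, 16, 46, 23, -30, 42, 20] -> [34, 29, 22, 52, 29, -24, 48, 26] -> [22, 52, 29, -24, 48, 26]
  [-49, 2, -41, 43, -34, -39, -7, -41, 3, 11] -> [49, -2, 41, -43, 34, 39, 7, 41, -3, -11] -> [-11, -3, 41, 7, 39, 34, -43, 41, -2, 49] -> [11, 3, -41, -7, -39, -34, 43, -41, 2, -49] -> [17, 9, -35, -1, -33, -28, 49, -35, 8, -43] -> [-35, -1, -33, -28, 49, -35, 8, -43]
  [-38, 41, -11] -> [38, -41, 11] -> [11, -41, 38] -> [-11, 41, -38] -> [-5, 47, -32] -> [-32]
  [-15, -17, -34, -14, 30, 34, 47, -43, -36, -32] -> [15, 17, 34, 14, -30, -34, -47, 43, 36, 32] -> [32, 36, 43, -47, -34, -30, 14, 34, 17, 15] -> [-32, -36, -43, 47, 34, 30, -14, -34, -17, -15] -> [-26, -30, -37, 53, 40, 36, -8, -28, -11, -9] -> [-37, 53, 40, 36, -8, -28, -11, -9]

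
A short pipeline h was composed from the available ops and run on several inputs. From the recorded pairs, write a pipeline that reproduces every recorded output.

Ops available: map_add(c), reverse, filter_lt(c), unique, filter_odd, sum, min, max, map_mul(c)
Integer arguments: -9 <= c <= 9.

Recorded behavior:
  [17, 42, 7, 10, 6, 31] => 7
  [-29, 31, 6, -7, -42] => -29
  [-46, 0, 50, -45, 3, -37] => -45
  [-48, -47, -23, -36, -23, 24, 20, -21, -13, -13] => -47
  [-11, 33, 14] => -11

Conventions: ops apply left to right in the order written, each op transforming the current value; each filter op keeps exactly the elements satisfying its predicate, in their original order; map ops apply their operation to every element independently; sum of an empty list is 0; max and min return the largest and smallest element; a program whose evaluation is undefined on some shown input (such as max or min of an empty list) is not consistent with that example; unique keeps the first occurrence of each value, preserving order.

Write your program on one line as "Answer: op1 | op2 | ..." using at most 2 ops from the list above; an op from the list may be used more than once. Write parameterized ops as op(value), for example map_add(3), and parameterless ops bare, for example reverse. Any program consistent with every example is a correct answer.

filter_odd | min

Check, running the answer program on each example:
  [17, 42, 7, 10, 6, 31] -> [17, 7, 31] -> 7
  [-29, 31, 6, -7, -42] -> [-29, 31, -7] -> -29
  [-46, 0, 50, -45, 3, -37] -> [-45, 3, -37] -> -45
  [-48, -47, -23, -36, -23, 24, 20, -21, -13, -13] -> [-47, -23, -23, -21, -13, -13] -> -47
  [-11, 33, 14] -> [-11, 33] -> -11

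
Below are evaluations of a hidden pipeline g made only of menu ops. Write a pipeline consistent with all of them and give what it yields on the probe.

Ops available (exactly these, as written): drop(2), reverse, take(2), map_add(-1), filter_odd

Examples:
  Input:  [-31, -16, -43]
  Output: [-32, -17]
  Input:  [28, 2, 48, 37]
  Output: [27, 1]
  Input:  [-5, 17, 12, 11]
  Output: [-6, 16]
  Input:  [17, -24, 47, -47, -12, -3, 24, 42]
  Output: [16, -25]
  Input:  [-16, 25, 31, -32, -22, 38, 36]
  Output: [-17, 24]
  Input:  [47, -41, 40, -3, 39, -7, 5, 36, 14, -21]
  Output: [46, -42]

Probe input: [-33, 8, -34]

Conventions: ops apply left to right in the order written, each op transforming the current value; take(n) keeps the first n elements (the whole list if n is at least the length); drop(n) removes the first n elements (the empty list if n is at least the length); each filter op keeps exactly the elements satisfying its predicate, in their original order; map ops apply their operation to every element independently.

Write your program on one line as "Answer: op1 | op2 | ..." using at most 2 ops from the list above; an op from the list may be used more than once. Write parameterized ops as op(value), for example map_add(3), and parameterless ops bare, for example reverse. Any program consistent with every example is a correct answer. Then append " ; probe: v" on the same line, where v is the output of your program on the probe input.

take(2) | map_add(-1) ; probe: [-34, 7]

Check, running the answer program on each example:
  [-31, -16, -43] -> [-31, -16] -> [-32, -17]
  [28, 2, 48, 37] -> [28, 2] -> [27, 1]
  [-5, 17, 12, 11] -> [-5, 17] -> [-6, 16]
  [17, -24, 47, -47, -12, -3, 24, 42] -> [17, -24] -> [16, -25]
  [-16, 25, 31, -32, -22, 38, 36] -> [-16, 25] -> [-17, 24]
  [47, -41, 40, -3, 39, -7, 5, 36, 14, -21] -> [47, -41] -> [46, -42]
  probe: [-33, 8, -34] -> [-33, 8] -> [-34, 7]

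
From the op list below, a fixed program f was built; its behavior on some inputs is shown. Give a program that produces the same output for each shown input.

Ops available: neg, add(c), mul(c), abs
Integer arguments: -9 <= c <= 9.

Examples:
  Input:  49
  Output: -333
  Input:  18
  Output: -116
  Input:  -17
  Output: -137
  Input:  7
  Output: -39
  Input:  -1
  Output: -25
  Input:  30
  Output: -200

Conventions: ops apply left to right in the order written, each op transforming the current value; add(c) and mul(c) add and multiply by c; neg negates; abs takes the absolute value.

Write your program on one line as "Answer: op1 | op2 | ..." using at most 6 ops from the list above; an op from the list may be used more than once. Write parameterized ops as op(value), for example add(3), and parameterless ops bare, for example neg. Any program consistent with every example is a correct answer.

add(-2) | abs | neg | mul(7) | add(-4)

Check, running the answer program on each example:
  49 -> 47 -> 47 -> -47 -> -329 -> -333
  18 -> 16 -> 16 -> -16 -> -112 -> -116
  -17 -> -19 -> 19 -> -19 -> -133 -> -137
  7 -> 5 -> 5 -> -5 -> -35 -> -39
  -1 -> -3 -> 3 -> -3 -> -21 -> -25
  30 -> 28 -> 28 -> -28 -> -196 -> -200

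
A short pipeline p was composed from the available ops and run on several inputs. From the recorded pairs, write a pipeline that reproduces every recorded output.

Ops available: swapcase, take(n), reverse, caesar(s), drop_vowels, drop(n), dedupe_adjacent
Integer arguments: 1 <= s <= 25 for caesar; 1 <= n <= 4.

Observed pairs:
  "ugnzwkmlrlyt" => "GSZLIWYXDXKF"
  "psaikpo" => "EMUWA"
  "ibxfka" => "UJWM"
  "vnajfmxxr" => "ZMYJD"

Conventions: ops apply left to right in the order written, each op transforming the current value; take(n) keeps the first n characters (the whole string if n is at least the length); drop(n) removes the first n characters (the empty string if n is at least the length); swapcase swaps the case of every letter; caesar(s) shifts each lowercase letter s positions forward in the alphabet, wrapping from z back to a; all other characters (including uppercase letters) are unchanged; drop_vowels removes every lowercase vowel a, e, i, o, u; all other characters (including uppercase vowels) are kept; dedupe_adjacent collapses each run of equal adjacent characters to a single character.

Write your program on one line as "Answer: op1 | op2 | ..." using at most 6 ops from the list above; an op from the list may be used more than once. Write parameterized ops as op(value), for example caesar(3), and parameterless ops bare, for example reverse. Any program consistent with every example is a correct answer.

caesar(25) | drop_vowels | caesar(13) | swapcase | dedupe_adjacent

Check, running the answer program on each example:
  "ugnzwkmlrlyt" -> "tfmyvjlkqkxs" -> "tfmyvjlkqkxs" -> "gszliwyxdxkf" -> "GSZLIWYXDXKF" -> "GSZLIWYXDXKF"
  "psaikpo" -> "orzhjon" -> "rzhjn" -> "emuwa" -> "EMUWA" -> "EMUWA"
  "ibxfka" -> "hawejz" -> "hwjz" -> "ujwm" -> "UJWM" -> "UJWM"
  "vnajfmxxr" -> "umzielwwq" -> "mzlwwq" -> "zmyjjd" -> "ZMYJJD" -> "ZMYJD"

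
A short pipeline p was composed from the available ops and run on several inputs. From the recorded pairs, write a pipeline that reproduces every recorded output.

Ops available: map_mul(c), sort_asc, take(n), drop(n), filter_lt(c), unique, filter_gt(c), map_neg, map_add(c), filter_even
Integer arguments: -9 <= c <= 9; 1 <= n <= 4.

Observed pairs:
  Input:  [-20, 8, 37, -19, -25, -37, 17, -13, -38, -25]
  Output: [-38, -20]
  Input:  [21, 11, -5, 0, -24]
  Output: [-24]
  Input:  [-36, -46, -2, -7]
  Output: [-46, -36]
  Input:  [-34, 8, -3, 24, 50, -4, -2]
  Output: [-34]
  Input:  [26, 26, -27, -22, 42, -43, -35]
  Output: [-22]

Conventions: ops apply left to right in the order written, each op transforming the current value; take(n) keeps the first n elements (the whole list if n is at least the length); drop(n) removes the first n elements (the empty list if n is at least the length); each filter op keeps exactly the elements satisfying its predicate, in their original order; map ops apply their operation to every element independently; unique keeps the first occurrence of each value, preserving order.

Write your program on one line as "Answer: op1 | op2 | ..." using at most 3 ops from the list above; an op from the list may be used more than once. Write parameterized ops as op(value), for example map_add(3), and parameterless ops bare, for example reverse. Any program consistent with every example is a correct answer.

sort_asc | filter_even | filter_lt(-8)

Check, running the answer program on each example:
  [-20, 8, 37, -19, -25, -37, 17, -13, -38, -25] -> [-38, -37, -25, -25, -20, -19, -13, 8, 17, 37] -> [-38, -20, 8] -> [-38, -20]
  [21, 11, -5, 0, -24] -> [-24, -5, 0, 11, 21] -> [-24, 0] -> [-24]
  [-36, -46, -2, -7] -> [-46, -36, -7, -2] -> [-46, -36, -2] -> [-46, -36]
  [-34, 8, -3, 24, 50, -4, -2] -> [-34, -4, -3, -2, 8, 24, 50] -> [-34, -4, -2, 8, 24, 50] -> [-34]
  [26, 26, -27, -22, 42, -43, -35] -> [-43, -35, -27, -22, 26, 26, 42] -> [-22, 26, 26, 42] -> [-22]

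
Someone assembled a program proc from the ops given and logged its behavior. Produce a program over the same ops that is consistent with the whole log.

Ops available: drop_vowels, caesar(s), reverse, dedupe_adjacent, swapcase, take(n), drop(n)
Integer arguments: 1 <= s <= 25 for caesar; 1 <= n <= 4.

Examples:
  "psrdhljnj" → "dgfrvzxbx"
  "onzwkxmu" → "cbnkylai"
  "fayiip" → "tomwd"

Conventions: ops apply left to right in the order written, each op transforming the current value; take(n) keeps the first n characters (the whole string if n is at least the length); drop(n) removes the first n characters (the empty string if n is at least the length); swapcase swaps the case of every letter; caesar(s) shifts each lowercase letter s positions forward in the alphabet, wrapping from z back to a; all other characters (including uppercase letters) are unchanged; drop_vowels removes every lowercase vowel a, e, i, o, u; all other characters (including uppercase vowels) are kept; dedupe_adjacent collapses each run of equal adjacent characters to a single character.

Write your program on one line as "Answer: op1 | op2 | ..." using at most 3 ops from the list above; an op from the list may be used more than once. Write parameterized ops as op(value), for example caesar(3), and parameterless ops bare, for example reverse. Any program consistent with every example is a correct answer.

caesar(14) | dedupe_adjacent

Check, running the answer program on each example:
  "psrdhljnj" -> "dgfrvzxbx" -> "dgfrvzxbx"
  "onzwkxmu" -> "cbnkylai" -> "cbnkylai"
  "fayiip" -> "tomwwd" -> "tomwd"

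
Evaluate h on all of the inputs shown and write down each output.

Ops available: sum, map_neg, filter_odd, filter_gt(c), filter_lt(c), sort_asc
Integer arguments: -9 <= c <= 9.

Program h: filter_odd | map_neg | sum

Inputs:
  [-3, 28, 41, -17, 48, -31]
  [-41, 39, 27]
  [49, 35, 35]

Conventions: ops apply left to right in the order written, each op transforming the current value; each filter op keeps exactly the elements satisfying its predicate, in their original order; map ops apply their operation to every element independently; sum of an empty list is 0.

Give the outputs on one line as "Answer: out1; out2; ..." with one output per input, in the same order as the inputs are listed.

Execution, op by op:
  [-3, 28, 41, -17, 48, -31] -> [-3, 41, -17, -31] -> [3, -41, 17, 31] -> 10
  [-41, 39, 27] -> [-41, 39, 27] -> [41, -39, -27] -> -25
  [49, 35, 35] -> [49, 35, 35] -> [-49, -35, -35] -> -119

10; -25; -119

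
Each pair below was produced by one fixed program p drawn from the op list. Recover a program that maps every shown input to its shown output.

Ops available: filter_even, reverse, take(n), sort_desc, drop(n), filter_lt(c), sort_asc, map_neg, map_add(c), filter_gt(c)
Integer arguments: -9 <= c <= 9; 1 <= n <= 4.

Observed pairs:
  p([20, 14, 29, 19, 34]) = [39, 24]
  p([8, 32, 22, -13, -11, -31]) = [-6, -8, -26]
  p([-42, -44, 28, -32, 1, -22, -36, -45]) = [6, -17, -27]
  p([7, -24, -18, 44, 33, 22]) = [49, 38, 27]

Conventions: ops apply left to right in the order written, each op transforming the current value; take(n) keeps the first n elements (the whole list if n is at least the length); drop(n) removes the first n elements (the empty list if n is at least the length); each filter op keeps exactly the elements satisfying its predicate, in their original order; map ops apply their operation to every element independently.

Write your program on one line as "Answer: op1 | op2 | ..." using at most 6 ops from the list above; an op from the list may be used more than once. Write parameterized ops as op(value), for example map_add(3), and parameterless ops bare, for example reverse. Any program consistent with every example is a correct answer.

map_add(6) | drop(3) | take(3) | reverse | sort_desc | map_add(-1)

Check, running the answer program on each example:
  [20, 14, 29, 19, 34] -> [26, 20, 35, 25, 40] -> [25, 40] -> [25, 40] -> [40, 25] -> [40, 25] -> [39, 24]
  [8, 32, 22, -13, -11, -31] -> [14, 38, 28, -7, -5, -25] -> [-7, -5, -25] -> [-7, -5, -25] -> [-25, -5, -7] -> [-5, -7, -25] -> [-6, -8, -26]
  [-42, -44, 28, -32, 1, -22, -36, -45] -> [-36, -38, 34, -26, 7, -16, -30, -39] -> [-26, 7, -16, -30, -39] -> [-26, 7, -16] -> [-16, 7, -26] -> [7, -16, -26] -> [6, -17, -27]
  [7, -24, -18, 44, 33, 22] -> [13, -18, -12, 50, 39, 28] -> [50, 39, 28] -> [50, 39, 28] -> [28, 39, 50] -> [50, 39, 28] -> [49, 38, 27]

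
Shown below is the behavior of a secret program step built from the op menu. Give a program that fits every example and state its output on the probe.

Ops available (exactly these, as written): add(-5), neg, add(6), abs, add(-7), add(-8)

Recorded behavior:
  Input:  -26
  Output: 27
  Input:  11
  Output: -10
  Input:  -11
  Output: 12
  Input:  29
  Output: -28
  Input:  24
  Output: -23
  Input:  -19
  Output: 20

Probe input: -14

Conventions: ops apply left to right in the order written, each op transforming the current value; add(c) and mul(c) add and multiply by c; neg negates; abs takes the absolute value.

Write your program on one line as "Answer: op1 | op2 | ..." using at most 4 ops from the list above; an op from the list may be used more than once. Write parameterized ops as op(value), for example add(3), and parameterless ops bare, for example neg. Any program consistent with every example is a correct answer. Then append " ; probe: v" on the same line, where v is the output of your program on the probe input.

neg | add(-5) | add(6) ; probe: 15

Check, running the answer program on each example:
  -26 -> 26 -> 21 -> 27
  11 -> -11 -> -16 -> -10
  -11 -> 11 -> 6 -> 12
  29 -> -29 -> -34 -> -28
  24 -> -24 -> -29 -> -23
  -19 -> 19 -> 14 -> 20
  probe: -14 -> 14 -> 9 -> 15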